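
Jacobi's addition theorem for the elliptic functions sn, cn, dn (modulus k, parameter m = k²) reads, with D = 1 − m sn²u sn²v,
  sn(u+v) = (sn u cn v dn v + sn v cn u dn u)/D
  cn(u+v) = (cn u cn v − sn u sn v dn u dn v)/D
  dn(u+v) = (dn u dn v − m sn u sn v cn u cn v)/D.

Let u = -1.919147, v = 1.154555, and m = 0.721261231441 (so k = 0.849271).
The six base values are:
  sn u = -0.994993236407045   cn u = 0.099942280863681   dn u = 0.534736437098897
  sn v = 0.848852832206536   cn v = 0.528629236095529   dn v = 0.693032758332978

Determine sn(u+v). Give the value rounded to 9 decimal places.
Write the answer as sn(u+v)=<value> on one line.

m = k² = 0.721261231441
D = 1 − m·sn²u·sn²v = 0.4854854624211607
sn(u+v) = (sn u·cn v·dn v + sn v·cn u·dn u)/D = -0.3191580583746065/0.4854854624211607 = -0.6573998256980463

sn(u+v)=-0.657399826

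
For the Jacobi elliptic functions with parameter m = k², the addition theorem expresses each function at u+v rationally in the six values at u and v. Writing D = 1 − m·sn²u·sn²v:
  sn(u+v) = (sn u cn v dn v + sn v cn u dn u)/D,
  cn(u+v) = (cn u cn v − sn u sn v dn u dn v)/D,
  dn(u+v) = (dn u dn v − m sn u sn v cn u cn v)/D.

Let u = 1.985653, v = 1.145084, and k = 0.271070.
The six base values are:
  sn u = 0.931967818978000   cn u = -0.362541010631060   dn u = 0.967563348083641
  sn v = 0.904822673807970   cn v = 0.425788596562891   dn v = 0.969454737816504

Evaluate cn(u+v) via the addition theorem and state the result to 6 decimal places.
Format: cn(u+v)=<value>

cn(u+v)=-0.997475

m = k² = 0.0734789449
D = 1 − m·sn²u·sn²v = 0.9477493503943012
cn(u+v) = (cn u·cn v − sn u·sn v·dn u·dn v)/D = -0.945356455323407/0.9477493503943012 = -0.9974751815235763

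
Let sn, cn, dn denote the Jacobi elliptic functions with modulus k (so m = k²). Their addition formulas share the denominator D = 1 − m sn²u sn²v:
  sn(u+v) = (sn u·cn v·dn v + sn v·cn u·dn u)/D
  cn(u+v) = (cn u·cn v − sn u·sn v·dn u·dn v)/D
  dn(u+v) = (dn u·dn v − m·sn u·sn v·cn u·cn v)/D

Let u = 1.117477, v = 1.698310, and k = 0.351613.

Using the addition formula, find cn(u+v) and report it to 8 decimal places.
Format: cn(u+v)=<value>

cn(u+v)=-0.90949913

sn u = 0.8889862200799454, cn u = 0.4579339477566289, dn u = 0.9498917300754422
sn v = 0.9975180866138939, cn v = -0.07041070144627155, dn v = 0.9364727561568197
m = k² = 0.123631701769
D = 1 − m·sn²u·sn²v = 0.9027786911840372
cn(u+v) = (cn u·cn v − sn u·sn v·dn u·dn v)/D = -0.8210764350908114/0.9027786911840372 = -0.9094991309707704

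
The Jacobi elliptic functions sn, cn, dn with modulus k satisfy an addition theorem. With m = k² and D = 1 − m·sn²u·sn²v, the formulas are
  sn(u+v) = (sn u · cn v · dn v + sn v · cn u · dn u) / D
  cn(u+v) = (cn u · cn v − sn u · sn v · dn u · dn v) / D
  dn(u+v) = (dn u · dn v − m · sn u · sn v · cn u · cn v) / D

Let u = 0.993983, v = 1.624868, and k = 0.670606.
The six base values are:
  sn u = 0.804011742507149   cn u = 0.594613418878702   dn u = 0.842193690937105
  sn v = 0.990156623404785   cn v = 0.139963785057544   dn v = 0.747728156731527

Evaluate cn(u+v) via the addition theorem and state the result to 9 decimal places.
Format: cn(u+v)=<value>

m = k² = 0.449712407236
D = 1 − m·sn²u·sn²v = 0.7149851774089756
cn(u+v) = (cn u·cn v − sn u·sn v·dn u·dn v)/D = -0.4181037081086096/0.7149851774089756 = -0.5847725537804427

cn(u+v)=-0.584772554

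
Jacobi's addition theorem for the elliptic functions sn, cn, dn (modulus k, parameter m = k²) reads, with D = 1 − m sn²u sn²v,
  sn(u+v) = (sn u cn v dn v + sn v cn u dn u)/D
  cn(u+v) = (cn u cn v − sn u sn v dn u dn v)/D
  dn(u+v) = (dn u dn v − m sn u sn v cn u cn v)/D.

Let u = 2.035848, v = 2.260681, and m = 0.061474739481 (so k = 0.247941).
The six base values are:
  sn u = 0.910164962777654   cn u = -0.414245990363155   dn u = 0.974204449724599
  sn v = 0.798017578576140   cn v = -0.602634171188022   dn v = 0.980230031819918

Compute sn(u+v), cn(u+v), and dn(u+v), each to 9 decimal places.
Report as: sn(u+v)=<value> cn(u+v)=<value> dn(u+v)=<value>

sn(u+v)=-0.888516532 cn(u+v)=-0.458844606 dn(u+v)=0.975432239

m = k² = 0.061474739481
D = 1 − m·sn²u·sn²v = 0.9675688880614045
sn(u+v) = (sn u·cn v·dn v + sn v·cn u·dn u)/D = -0.8597009525930179/0.9675688880614045 = -0.8885165316916009
cn(u+v) = (cn u·cn v − sn u·sn v·dn u·dn v)/D = -0.4439637657005809/0.9675688880614045 = -0.4588446064962826
dn(u+v) = (dn u·dn v − m·sn u·sn v·cn u·cn v)/D = 0.943797886503387/0.9675688880614045 = 0.9754322386226737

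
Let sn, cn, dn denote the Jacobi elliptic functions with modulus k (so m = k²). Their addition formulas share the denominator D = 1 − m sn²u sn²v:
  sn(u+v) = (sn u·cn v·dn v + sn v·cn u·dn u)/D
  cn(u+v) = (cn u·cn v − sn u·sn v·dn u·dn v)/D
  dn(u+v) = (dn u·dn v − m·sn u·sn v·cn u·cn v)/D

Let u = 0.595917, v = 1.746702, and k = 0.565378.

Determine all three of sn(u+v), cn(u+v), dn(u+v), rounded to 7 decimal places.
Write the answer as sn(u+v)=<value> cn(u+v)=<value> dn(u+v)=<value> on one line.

sn(u+v)=0.8684075 cn(u+v)=-0.4958511 dn(u+v)=0.8711717

sn u = 0.5525825034094779, cn u = 0.8334582034665651, dn u = 0.9499447347827967
sn v = 0.9998480257732476, cn v = -0.01743345511765526, dn v = 0.824890821594167
m = k² = 0.319652282884
D = 1 − m·sn²u·sn²v = 0.902424663776322
sn(u+v) = (sn u·cn v·dn v + sn v·cn u·dn u)/D = 0.7836723864743069/0.902424663776322 = 0.8684075446197585
cn(u+v) = (cn u·cn v − sn u·sn v·dn u·dn v)/D = -0.4474682831994602/0.902424663776322 = -0.4958511232693561
dn(u+v) = (dn u·dn v − m·sn u·sn v·cn u·cn v)/D = 0.7861668084039438/0.902424663776322 = 0.8711716777709943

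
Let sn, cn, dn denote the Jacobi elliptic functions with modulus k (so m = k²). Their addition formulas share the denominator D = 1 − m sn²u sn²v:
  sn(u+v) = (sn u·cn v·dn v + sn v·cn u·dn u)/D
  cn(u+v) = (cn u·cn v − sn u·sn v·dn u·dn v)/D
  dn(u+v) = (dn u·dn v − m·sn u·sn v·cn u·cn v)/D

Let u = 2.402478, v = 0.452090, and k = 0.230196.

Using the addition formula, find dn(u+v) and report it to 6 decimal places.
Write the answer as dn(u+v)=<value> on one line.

sn u = 0.7020613690247122, cn u = -0.7121164470247453, dn u = 0.9868544230599012
sn v = 0.4361420595818526, cn v = 0.899877827187502, dn v = 0.9949473402954885
m = k² = 0.052990198416
D = 1 − m·sn²u·sn²v = 0.9950317706157062
dn(u+v) = (dn u·dn v − m·sn u·sn v·cn u·cn v)/D = 0.9922657847709332/0.9950317706157062 = 0.9972202034885163

dn(u+v)=0.997220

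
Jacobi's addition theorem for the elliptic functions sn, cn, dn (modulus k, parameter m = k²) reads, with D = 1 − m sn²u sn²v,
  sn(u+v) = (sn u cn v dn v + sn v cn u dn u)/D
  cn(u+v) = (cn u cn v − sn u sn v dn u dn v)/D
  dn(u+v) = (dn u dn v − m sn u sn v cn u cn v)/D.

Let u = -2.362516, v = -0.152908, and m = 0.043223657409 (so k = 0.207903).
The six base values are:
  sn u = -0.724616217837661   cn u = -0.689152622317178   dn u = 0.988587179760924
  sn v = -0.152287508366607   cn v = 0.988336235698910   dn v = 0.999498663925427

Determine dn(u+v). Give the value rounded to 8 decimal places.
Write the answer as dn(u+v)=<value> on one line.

m = k² = 0.043223657409
D = 1 − m·sn²u·sn²v = 0.9994736602447012
dn(u+v) = (dn u·dn v − m·sn u·sn v·cn u·cn v)/D = 0.9913402980061249/0.9994736602447012 = 0.9918623545951327

dn(u+v)=0.99186235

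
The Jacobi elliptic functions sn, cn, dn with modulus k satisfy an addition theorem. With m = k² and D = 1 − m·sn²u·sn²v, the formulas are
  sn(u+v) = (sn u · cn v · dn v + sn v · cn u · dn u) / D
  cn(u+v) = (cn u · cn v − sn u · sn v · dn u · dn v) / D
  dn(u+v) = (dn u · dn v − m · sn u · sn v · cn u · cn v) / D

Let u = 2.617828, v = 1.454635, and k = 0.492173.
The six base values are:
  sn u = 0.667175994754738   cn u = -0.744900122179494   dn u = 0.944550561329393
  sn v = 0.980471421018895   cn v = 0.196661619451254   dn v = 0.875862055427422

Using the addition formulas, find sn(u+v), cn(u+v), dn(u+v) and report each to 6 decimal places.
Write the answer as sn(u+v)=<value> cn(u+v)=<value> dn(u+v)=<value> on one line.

sn(u+v)=-0.641422 cn(u+v)=-0.767189 dn(u+v)=0.948862

m = k² = 0.242234261929
D = 1 − m·sn²u·sn²v = 0.8963459507349543
sn(u+v) = (sn u·cn v·dn v + sn v·cn u·dn u)/D = -0.574935570699236/0.8963459507349543 = -0.6414215072069221
cn(u+v) = (cn u·cn v − sn u·sn v·dn u·dn v)/D = -0.6876664547174691/0.8963459507349543 = -0.7671886665562783
dn(u+v) = (dn u·dn v − m·sn u·sn v·cn u·cn v)/D = 0.8505088521437395/0.8963459507349543 = 0.9488622684649482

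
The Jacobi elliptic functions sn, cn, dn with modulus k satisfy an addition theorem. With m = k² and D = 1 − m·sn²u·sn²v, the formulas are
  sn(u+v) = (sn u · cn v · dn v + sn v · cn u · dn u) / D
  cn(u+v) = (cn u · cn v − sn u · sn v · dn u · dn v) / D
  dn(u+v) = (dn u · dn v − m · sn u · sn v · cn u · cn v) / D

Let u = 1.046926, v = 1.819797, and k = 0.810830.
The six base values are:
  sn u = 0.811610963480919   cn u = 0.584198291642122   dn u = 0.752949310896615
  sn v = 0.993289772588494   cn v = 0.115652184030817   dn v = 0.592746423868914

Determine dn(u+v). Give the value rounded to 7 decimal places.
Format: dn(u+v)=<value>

m = k² = 0.6574452889
D = 1 − m·sn²u·sn²v = 0.572725125598642
dn(u+v) = (dn u·dn v − m·sn u·sn v·cn u·cn v)/D = 0.4104985649361824/0.572725125598642 = 0.7167462131281703

dn(u+v)=0.7167462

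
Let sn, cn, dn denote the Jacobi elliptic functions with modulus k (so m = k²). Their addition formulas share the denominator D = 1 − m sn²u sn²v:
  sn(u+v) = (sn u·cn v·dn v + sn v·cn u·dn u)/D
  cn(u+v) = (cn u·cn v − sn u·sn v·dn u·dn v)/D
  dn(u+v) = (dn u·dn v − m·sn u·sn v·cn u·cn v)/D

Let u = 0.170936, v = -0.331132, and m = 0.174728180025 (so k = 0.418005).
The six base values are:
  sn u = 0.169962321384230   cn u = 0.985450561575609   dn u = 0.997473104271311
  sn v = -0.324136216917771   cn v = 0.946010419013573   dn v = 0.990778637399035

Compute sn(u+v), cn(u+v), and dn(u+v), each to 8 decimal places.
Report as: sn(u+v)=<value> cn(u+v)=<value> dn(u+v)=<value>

m = k² = 0.174728180025
D = 1 − m·sn²u·sn²v = 0.9994696978599875
sn(u+v) = (sn u·cn v·dn v + sn v·cn u·dn u)/D = -0.1593096157144964/0.9994696978599875 = -0.1593941427695125
cn(u+v) = (cn u·cn v − sn u·sn v·dn u·dn v)/D = 0.9866915036024351/0.9994696978599875 = 0.9872150258432923
dn(u+v) = (dn u·dn v − m·sn u·sn v·cn u·cn v)/D = 0.997248792287879/0.9994696978599875 = 0.9977779160520186

sn(u+v)=-0.15939414 cn(u+v)=0.98721503 dn(u+v)=0.99777792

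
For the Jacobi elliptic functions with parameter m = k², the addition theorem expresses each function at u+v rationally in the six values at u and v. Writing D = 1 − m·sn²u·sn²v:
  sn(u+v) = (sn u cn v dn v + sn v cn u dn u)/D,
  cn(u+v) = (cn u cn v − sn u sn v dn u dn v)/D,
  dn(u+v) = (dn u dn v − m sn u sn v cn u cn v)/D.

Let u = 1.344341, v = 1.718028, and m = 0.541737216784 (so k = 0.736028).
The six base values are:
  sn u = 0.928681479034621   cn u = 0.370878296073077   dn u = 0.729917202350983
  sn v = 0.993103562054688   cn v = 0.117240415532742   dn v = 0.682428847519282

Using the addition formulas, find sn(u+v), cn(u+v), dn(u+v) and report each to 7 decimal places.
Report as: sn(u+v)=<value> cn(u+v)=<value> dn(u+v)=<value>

m = k² = 0.541737216784
D = 1 − m·sn²u·sn²v = 0.5392012204426361
sn(u+v) = (sn u·cn v·dn v + sn v·cn u·dn u)/D = 0.3431456826694705/0.5392012204426361 = 0.6363963389915523
cn(u+v) = (cn u·cn v − sn u·sn v·dn u·dn v)/D = -0.4159194592612027/0.5392012204426361 = -0.7713622363832373
dn(u+v) = (dn u·dn v − m·sn u·sn v·cn u·cn v)/D = 0.4763916062540246/0.5392012204426361 = 0.8835135904606255

sn(u+v)=0.6363963 cn(u+v)=-0.7713622 dn(u+v)=0.8835136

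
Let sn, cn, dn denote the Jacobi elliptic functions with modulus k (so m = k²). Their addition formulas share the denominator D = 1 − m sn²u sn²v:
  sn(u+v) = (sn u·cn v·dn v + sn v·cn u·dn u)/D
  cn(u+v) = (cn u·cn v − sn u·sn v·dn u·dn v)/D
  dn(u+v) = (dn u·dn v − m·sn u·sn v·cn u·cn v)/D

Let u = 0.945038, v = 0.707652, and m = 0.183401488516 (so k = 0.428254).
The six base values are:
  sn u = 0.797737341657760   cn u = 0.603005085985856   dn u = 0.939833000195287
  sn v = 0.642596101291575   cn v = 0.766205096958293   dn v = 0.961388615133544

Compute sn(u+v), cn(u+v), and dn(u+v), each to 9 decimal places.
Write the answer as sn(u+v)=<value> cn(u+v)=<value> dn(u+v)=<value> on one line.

sn(u+v)=0.999999267 cn(u+v)=-0.001210503 dn(u+v)=0.903658553

m = k² = 0.183401488516
D = 1 − m·sn²u·sn²v = 0.9518053454140603
sn(u+v) = (sn u·cn v·dn v + sn v·cn u·dn u)/D = 0.9518046480656456/0.9518053454140603 = 0.999999267341355
cn(u+v) = (cn u·cn v − sn u·sn v·dn u·dn v)/D = -0.001152162927365536/0.9518053454140603 = -0.001210502686202414
dn(u+v) = (dn u·dn v − m·sn u·sn v·cn u·cn v)/D = 0.8601070410772223/0.9518053454140603 = 0.90365855289776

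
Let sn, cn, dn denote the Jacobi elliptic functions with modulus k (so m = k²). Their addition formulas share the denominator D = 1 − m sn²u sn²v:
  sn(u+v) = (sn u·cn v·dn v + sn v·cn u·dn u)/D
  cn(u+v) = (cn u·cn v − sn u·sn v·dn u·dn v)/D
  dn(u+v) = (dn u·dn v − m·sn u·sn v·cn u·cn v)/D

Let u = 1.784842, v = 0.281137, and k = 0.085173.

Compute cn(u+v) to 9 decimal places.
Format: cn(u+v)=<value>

cn(u+v)=-0.471217094

sn u = 0.9779413923592034, cn u = -0.2088794702945757, dn u = 0.9965250001269234
sn v = 0.2774227837990575, cn v = 0.9607479373015491, dn v = 0.9997207978385393
m = k² = 0.007254439929
D = 1 − m·sn²u·sn²v = 0.9994660337638907
cn(u+v) = (cn u·cn v − sn u·sn v·dn u·dn v)/D = -0.4709654798031197/0.9994660337638907 = -0.4712170938210977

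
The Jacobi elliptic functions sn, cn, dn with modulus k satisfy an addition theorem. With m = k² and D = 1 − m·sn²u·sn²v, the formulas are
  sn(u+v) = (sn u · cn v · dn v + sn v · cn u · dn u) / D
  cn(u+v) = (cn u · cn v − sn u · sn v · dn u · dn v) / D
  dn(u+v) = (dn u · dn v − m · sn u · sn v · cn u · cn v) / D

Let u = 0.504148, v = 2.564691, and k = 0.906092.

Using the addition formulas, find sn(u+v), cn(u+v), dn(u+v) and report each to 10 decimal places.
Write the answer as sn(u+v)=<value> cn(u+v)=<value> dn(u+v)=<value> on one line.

sn(u+v)=0.9402176917 cn(u+v)=-0.3405740628 dn(u+v)=0.5236658863

sn u = 0.4685267075963748, cn u = 0.8834493331645574, dn u = 0.9054146680897433
sn v = 0.9939919069215988, cn v = -0.1094535927887414, dn v = 0.4345491607166128
m = k² = 0.821002712464
D = 1 − m·sn²u·sn²v = 0.8219348240875197
sn(u+v) = (sn u·cn v·dn v + sn v·cn u·dn u)/D = 0.7727976630189862/0.8219348240875197 = 0.9402176916848806
cn(u+v) = (cn u·cn v − sn u·sn v·dn u·dn v)/D = -0.2799296823850151/0.8219348240875197 = -0.3405740627862826
dn(u+v) = (dn u·dn v − m·sn u·sn v·cn u·cn v)/D = 0.4304192281472314/0.8219348240875197 = 0.5236658863129034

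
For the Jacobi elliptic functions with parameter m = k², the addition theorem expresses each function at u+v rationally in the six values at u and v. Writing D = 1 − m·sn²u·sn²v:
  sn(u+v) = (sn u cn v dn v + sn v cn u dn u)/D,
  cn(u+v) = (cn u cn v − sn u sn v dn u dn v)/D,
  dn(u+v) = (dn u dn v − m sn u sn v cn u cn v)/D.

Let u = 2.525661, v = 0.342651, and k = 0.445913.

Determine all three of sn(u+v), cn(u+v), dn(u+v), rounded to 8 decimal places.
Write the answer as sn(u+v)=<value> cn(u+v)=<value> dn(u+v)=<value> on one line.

sn(u+v)=0.43214883 cn(u+v)=-0.90180230 dn(u+v)=0.98125757

sn u = 0.7018022248765642, cn u = -0.712371839110941, dn u = 0.9497719959531925
sn v = 0.3347596009200306, cn v = 0.9423035655200833, dn v = 0.9887959218411421
m = k² = 0.198838403569
D = 1 − m·sn²u·sn²v = 0.9890252197786504
sn(u+v) = (sn u·cn v·dn v + sn v·cn u·dn u)/D = 0.4274060875276525/0.9890252197786504 = 0.4321488259149837
cn(u+v) = (cn u·cn v − sn u·sn v·dn u·dn v)/D = -0.8919052201341308/0.9890252197786504 = -0.901802302203926
dn(u+v) = (dn u·dn v − m·sn u·sn v·cn u·cn v)/D = 0.9704884792590175/0.9890252197786504 = 0.9812575653795952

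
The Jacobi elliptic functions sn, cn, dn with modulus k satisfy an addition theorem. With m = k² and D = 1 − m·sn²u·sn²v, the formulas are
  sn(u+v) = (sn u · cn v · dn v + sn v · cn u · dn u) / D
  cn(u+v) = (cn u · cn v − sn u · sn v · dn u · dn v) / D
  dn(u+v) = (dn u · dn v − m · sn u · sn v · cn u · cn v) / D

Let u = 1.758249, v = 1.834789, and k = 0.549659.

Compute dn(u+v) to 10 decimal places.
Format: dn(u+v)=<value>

dn(u+v)=0.9960355625

sn u = 0.9993513190635372, cn u = -0.03601306826650971, dn u = 0.8356236126784078
sn v = 0.9950011593713518, cn v = -0.09986337091078834, dn v = 0.8371905301116172
m = k² = 0.302125016281
D = 1 − m·sn²u·sn²v = 0.7012759143718058
dn(u+v) = (dn u·dn v − m·sn u·sn v·cn u·cn v)/D = 0.6984957498122884/0.7012759143718058 = 0.9960355624618766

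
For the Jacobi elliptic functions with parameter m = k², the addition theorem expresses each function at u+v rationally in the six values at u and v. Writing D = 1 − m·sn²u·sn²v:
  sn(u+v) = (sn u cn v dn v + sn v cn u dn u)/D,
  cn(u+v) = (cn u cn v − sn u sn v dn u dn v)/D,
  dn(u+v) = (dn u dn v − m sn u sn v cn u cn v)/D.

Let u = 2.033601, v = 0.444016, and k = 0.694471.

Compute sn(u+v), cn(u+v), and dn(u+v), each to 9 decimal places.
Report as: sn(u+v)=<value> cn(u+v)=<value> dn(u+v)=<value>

sn u = 0.9901898738956057, cn u = -0.1397283565873602, dn u = 0.7260346177049746
sn v = 0.4234758608327068, cn v = 0.9059073878117994, dn v = 0.9557772069451361
m = k² = 0.482289969841
D = 1 − m·sn²u·sn²v = 0.915198699901779
sn(u+v) = (sn u·cn v·dn v + sn v·cn u·dn u)/D = 0.8143909581434823/0.915198699901779 = 0.8898515242983676
cn(u+v) = (cn u·cn v − sn u·sn v·dn u·dn v)/D = -0.4175596096320229/0.915198699901779 = -0.4562502215932303
dn(u+v) = (dn u·dn v − m·sn u·sn v·cn u·cn v)/D = 0.7195263816404724/0.915198699901779 = 0.7861969009764693

sn(u+v)=0.889851524 cn(u+v)=-0.456250222 dn(u+v)=0.786196901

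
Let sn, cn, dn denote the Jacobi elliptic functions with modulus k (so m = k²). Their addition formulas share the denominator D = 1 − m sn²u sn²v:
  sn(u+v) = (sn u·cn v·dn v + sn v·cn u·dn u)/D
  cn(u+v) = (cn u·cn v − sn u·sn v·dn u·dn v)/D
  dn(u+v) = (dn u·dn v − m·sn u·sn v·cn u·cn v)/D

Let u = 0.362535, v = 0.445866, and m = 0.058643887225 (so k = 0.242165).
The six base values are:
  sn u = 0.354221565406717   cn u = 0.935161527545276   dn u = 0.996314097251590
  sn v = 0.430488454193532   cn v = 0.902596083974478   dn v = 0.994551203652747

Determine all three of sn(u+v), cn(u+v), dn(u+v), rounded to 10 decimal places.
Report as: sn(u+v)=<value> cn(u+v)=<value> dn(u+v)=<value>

sn(u+v)=0.7200511792 cn(u+v)=0.6939209604 dn(u+v)=0.9846799921

m = k² = 0.058643887225
D = 1 − m·sn²u·sn²v = 0.9986363724653218
sn(u+v) = (sn u·cn v·dn v + sn v·cn u·dn u)/D = 0.7190692976313182/0.9986363724653218 = 0.7200511792457151
cn(u+v) = (cn u·cn v − sn u·sn v·dn u·dn v)/D = 0.6929747106602806/0.9986363724653218 = 0.6939209603887571
dn(u+v) = (dn u·dn v − m·sn u·sn v·cn u·cn v)/D = 0.9833372553108906/0.9986363724653218 = 0.9846799920609117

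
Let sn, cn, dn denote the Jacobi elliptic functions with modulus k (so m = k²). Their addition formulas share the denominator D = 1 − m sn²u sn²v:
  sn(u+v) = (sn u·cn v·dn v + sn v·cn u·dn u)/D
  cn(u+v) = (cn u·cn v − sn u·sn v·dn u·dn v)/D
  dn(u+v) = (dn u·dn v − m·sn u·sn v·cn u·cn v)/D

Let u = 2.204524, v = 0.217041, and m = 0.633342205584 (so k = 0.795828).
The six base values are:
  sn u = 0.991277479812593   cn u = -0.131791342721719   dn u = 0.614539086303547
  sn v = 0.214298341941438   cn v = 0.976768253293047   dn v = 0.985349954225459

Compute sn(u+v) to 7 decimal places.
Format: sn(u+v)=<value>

sn(u+v)=0.9642663

m = k² = 0.633342205584
D = 1 − m·sn²u·sn²v = 0.9714197165596188
sn(u+v) = (sn u·cn v·dn v + sn v·cn u·dn u)/D = 0.9367072672090222/0.9714197165596188 = 0.9642662705328503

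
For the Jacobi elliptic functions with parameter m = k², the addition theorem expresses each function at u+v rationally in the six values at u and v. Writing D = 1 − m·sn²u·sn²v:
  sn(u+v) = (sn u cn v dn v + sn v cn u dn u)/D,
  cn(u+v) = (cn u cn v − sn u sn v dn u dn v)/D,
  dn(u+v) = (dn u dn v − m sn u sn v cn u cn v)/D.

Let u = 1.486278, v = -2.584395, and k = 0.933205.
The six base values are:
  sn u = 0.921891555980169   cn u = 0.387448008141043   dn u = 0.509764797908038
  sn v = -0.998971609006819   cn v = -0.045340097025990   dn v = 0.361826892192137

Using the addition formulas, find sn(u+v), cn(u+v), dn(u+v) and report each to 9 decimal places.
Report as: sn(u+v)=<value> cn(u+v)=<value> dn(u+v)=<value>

sn(u+v)=-0.812712365 cn(u+v)=0.582665094 dn(u+v)=0.651757714

m = k² = 0.870871572025
D = 1 − m·sn²u·sn²v = 0.2613816727357146
sn(u+v) = (sn u·cn v·dn v + sn v·cn u·dn u)/D = -0.2124281173508142/0.2613816727357146 = -0.8127123647479375
cn(u+v) = (cn u·cn v − sn u·sn v·dn u·dn v)/D = 0.1522979770085898/0.2613816727357146 = 0.5826650943602296
dn(u+v) = (dn u·dn v − m·sn u·sn v·cn u·cn v)/D = 0.1703575215660996/0.2613816727357146 = 0.6517577142386324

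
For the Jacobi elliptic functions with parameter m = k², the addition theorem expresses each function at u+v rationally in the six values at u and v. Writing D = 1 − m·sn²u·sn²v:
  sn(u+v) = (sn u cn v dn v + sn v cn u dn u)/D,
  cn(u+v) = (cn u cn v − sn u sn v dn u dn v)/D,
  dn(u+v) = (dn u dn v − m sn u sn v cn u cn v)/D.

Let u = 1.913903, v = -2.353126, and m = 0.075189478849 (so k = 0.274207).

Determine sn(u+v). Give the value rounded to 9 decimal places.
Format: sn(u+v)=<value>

sn(u+v)=-0.424312037

sn u = 0.955143152176594, cn u = -0.2961444898190067, dn u = 0.9650931331509868
sn v = -0.7469771292336347, cn v = -0.6648497337006895, dn v = 0.9787983261128304
m = k² = 0.075189478849
D = 1 − m·sn²u·sn²v = 0.9617255800882717
sn(u+v) = (sn u·cn v·dn v + sn v·cn u·dn u)/D = -0.4080717395032396/0.9617255800882717 = -0.4243120365643023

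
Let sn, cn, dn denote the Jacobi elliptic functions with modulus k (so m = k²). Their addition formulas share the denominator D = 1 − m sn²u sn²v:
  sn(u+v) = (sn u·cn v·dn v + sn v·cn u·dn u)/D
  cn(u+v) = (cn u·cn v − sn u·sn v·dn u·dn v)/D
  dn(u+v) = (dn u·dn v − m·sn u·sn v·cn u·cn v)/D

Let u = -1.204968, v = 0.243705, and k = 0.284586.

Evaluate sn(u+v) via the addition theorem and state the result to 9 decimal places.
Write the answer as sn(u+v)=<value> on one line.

sn u = -0.9273746541682415, cn u = 0.3741340011364035, dn u = 0.9645451632616529
sn v = 0.2411124698538391, cn v = 0.9704971802540085, dn v = 0.9976430600610444
m = k² = 0.080989191396
D = 1 − m·sn²u·sn²v = 0.9959507289287342
sn(u+v) = (sn u·cn v·dn v + sn v·cn u·dn u)/D = -0.8108831568888216/0.9959507289287342 = -0.8141799923787643

sn(u+v)=-0.814179992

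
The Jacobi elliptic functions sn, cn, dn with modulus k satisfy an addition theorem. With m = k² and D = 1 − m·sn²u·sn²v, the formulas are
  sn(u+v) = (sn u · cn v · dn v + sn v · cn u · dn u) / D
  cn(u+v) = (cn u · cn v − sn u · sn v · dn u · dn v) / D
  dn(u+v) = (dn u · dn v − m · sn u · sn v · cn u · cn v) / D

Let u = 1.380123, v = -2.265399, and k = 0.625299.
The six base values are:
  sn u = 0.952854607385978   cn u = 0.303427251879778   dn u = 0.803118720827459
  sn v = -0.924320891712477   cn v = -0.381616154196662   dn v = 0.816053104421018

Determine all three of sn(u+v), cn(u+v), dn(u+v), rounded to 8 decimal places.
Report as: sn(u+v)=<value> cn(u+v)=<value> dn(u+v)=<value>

sn(u+v)=-0.74922357 cn(u+v)=0.66231718 dn(u+v)=0.88346946

m = k² = 0.390998839401
D = 1 − m·sn²u·sn²v = 0.6966986920288353
sn(u+v) = (sn u·cn v·dn v + sn v·cn u·dn u)/D = -0.5219830818772822/0.6966986920288353 = -0.7492235708915012
cn(u+v) = (cn u·cn v − sn u·sn v·dn u·dn v)/D = 0.4614355098045493/0.6966986920288353 = 0.6623171753930194
dn(u+v) = (dn u·dn v − m·sn u·sn v·cn u·cn v)/D = 0.6155120190802953/0.6966986920288353 = 0.8834694626566346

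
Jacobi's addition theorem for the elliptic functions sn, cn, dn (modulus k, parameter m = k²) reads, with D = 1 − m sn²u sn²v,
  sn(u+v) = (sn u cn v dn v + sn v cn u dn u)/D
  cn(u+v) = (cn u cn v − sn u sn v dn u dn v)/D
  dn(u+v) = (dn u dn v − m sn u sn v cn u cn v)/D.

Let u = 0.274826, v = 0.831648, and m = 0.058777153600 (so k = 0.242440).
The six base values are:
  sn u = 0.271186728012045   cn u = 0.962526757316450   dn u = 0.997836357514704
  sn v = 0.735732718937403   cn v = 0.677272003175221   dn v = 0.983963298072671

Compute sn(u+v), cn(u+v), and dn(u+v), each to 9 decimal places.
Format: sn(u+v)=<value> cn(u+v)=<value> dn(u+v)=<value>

sn(u+v)=0.889433109 cn(u+v)=0.457065362 dn(u+v)=0.976474223

m = k² = 0.0587771536
D = 1 − m·sn²u·sn²v = 0.9976601632750202
sn(u+v) = (sn u·cn v·dn v + sn v·cn u·dn u)/D = 0.8873519806138363/0.9976601632750202 = 0.8894331088663748
cn(u+v) = (cn u·cn v − sn u·sn v·dn u·dn v)/D = 0.4559959033660739/0.9976601632750202 = 0.4570653616850608
dn(u+v) = (dn u·dn v − m·sn u·sn v·cn u·cn v)/D = 0.9741894325482577/0.9976601632750202 = 0.9764742227957513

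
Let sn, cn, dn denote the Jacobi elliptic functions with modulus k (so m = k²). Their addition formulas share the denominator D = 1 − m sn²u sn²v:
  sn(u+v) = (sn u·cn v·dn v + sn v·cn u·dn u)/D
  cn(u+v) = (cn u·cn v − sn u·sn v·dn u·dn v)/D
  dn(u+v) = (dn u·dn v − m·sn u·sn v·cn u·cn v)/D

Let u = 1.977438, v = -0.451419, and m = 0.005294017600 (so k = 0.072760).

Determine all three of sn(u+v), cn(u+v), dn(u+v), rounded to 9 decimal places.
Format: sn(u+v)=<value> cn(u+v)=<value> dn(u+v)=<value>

sn(u+v)=0.998907961 cn(u+v)=0.046721362 dn(u+v)=0.997355272

sn u = 0.9196764418797338, cn u = -0.3926770202742103, dn u = 0.9977586355057597
sn v = -0.4361727160943941, cn v = 0.8998629683095305, dn v = 0.9994962886117604
m = k² = 0.0052940176
D = 1 − m·sn²u·sn²v = 0.9991481316245393
sn(u+v) = (sn u·cn v·dn v + sn v·cn u·dn u)/D = 0.9980570227783813/0.9991481316245393 = 0.9989079608802511
cn(u+v) = (cn u·cn v − sn u·sn v·dn u·dn v)/D = 0.04668156179436902/0.9991481316245393 = 0.04672136224532426
dn(u+v) = (dn u·dn v − m·sn u·sn v·cn u·cn v)/D = 0.9965056566092623/0.9991481316245393 = 0.997355272024599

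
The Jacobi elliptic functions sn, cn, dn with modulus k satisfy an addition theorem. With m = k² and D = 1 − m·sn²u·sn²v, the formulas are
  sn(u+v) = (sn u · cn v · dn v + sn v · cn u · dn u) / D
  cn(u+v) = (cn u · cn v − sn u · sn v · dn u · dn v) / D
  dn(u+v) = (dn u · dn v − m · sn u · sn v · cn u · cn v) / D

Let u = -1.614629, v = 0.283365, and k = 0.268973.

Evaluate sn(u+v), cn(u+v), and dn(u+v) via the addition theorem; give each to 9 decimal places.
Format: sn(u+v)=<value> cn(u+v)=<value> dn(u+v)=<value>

sn(u+v)=-0.966527455 cn(u+v)=0.256563206 dn(u+v)=0.965616750

sn u = -0.9999064141498872, cn u = -0.01368075078035454, dn u = 0.9631547465750493
sn v = 0.2793288785364067, cn v = 0.9601954892705929, dn v = 0.997173602552949
m = k² = 0.072346474729
D = 1 − m·sn²u·sn²v = 0.9943562501269938
sn(u+v) = (sn u·cn v·dn v + sn v·cn u·dn u)/D = -0.9610726157234209/0.9943562501269938 = -0.9665274549244075
cn(u+v) = (cn u·cn v − sn u·sn v·dn u·dn v)/D = 0.2551152278347148/0.9943562501269938 = 0.256563206398243
dn(u+v) = (dn u·dn v − m·sn u·sn v·cn u·cn v)/D = 0.9601670510312649/0.9943562501269938 = 0.9656167504439557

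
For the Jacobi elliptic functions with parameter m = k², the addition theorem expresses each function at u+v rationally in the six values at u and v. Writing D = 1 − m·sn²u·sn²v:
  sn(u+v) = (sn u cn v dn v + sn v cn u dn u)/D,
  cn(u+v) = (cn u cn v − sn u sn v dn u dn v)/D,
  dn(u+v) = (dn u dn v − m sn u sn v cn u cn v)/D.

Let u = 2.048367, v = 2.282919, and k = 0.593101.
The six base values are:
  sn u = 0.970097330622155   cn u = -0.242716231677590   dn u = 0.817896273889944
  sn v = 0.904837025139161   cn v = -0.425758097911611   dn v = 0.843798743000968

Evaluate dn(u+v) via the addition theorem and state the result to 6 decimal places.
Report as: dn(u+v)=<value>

dn(u+v)=0.902970

m = k² = 0.351768796201
D = 1 − m·sn²u·sn²v = 0.7289629522667832
dn(u+v) = (dn u·dn v − m·sn u·sn v·cn u·cn v)/D = 0.6582314701892948/0.7289629522667832 = 0.9029697162831913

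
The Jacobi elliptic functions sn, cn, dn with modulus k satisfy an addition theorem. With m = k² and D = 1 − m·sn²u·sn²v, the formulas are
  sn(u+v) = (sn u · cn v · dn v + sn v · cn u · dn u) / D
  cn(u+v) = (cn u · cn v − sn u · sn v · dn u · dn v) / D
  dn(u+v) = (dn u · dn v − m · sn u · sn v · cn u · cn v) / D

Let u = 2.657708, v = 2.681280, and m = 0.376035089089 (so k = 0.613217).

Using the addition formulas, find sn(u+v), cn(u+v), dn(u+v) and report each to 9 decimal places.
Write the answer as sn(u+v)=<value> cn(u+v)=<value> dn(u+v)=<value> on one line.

sn(u+v)=-0.999048442 cn(u+v)=0.043614343 dn(u+v)=0.790367136

sn u = 0.7380203815545342, cn u = -0.6747784202314859, dn u = 0.8917305828852134
sn v = 0.7236386872849644, cn v = -0.6901789987130103, dn v = 0.8961518378012128
m = k² = 0.376035089089
D = 1 − m·sn²u·sn²v = 0.8927472002492084
sn(u+v) = (sn u·cn v·dn v + sn v·cn u·dn u)/D = -0.8918976993437729/0.8927472002492084 = -0.9990484418151092
cn(u+v) = (cn u·cn v − sn u·sn v·dn u·dn v)/D = 0.03893658251676736/0.8927472002492084 = 0.04361434290233372
dn(u+v) = (dn u·dn v − m·sn u·sn v·cn u·cn v)/D = 0.7055980474319795/0.8927472002492084 = 0.7903671355508182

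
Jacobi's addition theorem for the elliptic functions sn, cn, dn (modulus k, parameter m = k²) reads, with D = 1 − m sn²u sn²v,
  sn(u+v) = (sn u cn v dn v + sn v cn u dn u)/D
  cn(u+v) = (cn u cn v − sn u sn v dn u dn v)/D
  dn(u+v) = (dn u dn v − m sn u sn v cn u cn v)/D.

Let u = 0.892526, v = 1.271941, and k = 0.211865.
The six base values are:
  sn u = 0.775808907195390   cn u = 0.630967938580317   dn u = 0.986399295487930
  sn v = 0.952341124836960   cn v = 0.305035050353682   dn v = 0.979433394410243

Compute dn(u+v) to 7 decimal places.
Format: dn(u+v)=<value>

dn(u+v)=0.9838360

m = k² = 0.044886778225
D = 1 − m·sn²u·sn²v = 0.9754973511906946
dn(u+v) = (dn u·dn v − m·sn u·sn v·cn u·cn v)/D = 0.9597294406781498/0.9754973511906946 = 0.9838360293922906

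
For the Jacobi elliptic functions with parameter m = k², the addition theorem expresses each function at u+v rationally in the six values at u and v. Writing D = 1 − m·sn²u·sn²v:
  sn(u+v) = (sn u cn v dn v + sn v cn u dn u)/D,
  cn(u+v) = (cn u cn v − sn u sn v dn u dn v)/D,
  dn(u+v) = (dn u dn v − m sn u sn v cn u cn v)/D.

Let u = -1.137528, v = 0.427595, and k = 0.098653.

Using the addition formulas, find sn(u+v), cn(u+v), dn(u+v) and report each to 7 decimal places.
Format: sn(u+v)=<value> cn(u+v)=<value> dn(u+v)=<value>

sn u = -0.9068241718026774, cn u = 0.4215091000611828, dn u = 0.9959903327314045
sn v = 0.4145722922473525, cn v = 0.9100163814463868, dn v = 0.999163294026642
m = k² = 0.009732414409
D = 1 − m·sn²u·sn²v = 0.9986244787166649
sn(u+v) = (sn u·cn v·dn v + sn v·cn u·dn u)/D = -0.6504890603456694/0.9986244787166649 = -0.6513850543515763
cn(u+v) = (cn u·cn v − sn u·sn v·dn u·dn v)/D = 0.7577036570208295/0.9986244787166649 = 0.7587473301220861
dn(u+v) = (dn u·dn v − m·sn u·sn v·cn u·cn v)/D = 0.996560441928731/0.9986244787166649 = 0.9979331201748765

sn(u+v)=-0.6513851 cn(u+v)=0.7587473 dn(u+v)=0.9979331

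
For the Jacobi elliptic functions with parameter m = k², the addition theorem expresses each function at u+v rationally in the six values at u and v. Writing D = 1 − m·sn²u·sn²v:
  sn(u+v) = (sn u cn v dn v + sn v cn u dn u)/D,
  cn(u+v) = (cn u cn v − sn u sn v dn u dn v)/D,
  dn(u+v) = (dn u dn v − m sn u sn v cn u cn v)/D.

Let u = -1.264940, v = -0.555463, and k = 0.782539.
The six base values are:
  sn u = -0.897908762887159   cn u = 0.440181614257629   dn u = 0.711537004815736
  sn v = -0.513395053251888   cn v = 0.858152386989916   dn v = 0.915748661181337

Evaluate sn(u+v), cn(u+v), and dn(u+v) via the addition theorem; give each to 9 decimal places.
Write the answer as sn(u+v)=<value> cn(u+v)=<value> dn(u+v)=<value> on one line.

sn(u+v)=-0.996036374 cn(u+v)=0.088946844 dn(u+v)=0.626480233

m = k² = 0.612367286521
D = 1 − m·sn²u·sn²v = 0.8698693013327422
sn(u+v) = (sn u·cn v·dn v + sn v·cn u·dn u)/D = -0.8664214650127512/0.8698693013327422 = -0.996036374298175
cn(u+v) = (cn u·cn v − sn u·sn v·dn u·dn v)/D = 0.07737212913104415/0.8698693013327422 = 0.08894684409772933
dn(u+v) = (dn u·dn v − m·sn u·sn v·cn u·cn v)/D = 0.5449559226336971/0.8698693013327422 = 0.6264802330634734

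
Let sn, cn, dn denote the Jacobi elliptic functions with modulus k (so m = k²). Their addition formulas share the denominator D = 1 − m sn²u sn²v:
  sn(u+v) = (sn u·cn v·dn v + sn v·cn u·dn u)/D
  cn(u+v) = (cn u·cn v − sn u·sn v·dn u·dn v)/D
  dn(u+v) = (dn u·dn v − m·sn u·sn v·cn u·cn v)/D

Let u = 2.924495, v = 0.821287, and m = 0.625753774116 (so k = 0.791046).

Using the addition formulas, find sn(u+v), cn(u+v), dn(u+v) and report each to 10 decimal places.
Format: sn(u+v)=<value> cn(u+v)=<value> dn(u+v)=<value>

sn u = 0.8078414787178837, cn u = -0.5893998178341278, dn u = 0.7691736942203076
sn v = 0.6971030436498662, cn v = 0.7169709523642452, dn v = 0.8342141769665772
m = k² = 0.625753774116
D = 1 − m·sn²u·sn²v = 0.801550626524613
sn(u+v) = (sn u·cn v·dn v + sn v·cn u·dn u)/D = 0.1671436651722666/0.801550626524613 = 0.2085254001945867
cn(u+v) = (cn u·cn v − sn u·sn v·dn u·dn v)/D = -0.7839301002479627/0.801550626524613 = -0.9780169515267552
dn(u+v) = (dn u·dn v − m·sn u·sn v·cn u·cn v)/D = 0.7905705032989693/0.801550626524613 = 0.9863013977379674

sn(u+v)=0.2085254002 cn(u+v)=-0.9780169515 dn(u+v)=0.9863013977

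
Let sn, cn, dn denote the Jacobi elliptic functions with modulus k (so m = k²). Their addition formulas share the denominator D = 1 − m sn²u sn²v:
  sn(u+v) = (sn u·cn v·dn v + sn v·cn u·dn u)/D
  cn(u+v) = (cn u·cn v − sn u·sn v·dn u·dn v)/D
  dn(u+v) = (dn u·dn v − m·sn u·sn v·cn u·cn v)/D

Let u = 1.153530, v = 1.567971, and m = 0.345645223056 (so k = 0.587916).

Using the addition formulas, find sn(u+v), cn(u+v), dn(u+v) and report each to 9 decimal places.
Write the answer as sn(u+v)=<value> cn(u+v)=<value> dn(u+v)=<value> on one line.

sn(u+v)=0.673663508 cn(u+v)=-0.739038211 dn(u+v)=0.918225687

sn u = 0.8847678399774719, cn u = 0.4660320475478041, dn u = 0.8540632501151119
sn v = 0.9901191634056524, cn v = 0.1402285358152573, dn v = 0.8131122672891276
m = k² = 0.345645223056
D = 1 − m·sn²u·sn²v = 0.7347446524027697
sn(u+v) = (sn u·cn v·dn v + sn v·cn u·dn u)/D = 0.4949706602955353/0.7347446524027697 = 0.6736635083724354
cn(u+v) = (cn u·cn v − sn u·sn v·dn u·dn v)/D = -0.5430043735376987/0.7347446524027697 = -0.7390382111145145
dn(u+v) = (dn u·dn v − m·sn u·sn v·cn u·cn v)/D = 0.6746614135068345/0.7347446524027697 = 0.9182256873875157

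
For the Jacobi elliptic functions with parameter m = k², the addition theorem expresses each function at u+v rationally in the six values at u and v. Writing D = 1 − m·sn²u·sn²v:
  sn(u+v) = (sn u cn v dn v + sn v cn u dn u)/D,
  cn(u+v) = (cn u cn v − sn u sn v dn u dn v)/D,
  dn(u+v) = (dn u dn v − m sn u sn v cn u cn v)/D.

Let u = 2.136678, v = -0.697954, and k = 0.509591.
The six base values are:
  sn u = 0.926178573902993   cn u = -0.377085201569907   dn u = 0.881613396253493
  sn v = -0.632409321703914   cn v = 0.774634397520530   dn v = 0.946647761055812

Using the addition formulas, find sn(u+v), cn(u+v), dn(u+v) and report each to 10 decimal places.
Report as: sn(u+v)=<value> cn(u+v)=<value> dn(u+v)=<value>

m = k² = 0.259682987281
D = 1 − m·sn²u·sn²v = 0.9109098923363479
sn(u+v) = (sn u·cn v·dn v + sn v·cn u·dn u)/D = 0.8894125125257845/0.9109098923363479 = 0.9764001028077257
cn(u+v) = (cn u·cn v − sn u·sn v·dn u·dn v)/D = 0.1967287841643624/0.9109098923363479 = 0.2159695331222964
dn(u+v) = (dn u·dn v − m·sn u·sn v·cn u·cn v)/D = 0.7901477113791047/0.9109098923363479 = 0.8674268640913468

sn(u+v)=0.9764001028 cn(u+v)=0.2159695331 dn(u+v)=0.8674268641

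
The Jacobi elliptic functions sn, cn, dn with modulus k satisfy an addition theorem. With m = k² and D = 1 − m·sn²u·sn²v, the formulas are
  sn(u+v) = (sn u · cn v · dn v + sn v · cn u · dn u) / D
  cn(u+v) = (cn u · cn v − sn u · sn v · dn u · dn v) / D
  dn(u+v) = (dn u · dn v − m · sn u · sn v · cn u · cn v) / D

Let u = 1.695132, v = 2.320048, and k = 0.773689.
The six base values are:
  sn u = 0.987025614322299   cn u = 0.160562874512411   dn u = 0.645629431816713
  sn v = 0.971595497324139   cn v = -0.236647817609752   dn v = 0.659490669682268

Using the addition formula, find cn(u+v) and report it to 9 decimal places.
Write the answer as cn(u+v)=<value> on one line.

cn(u+v)=-0.992938826

m = k² = 0.598594668721
D = 1 − m·sn²u·sn²v = 0.4494957477681361
cn(u+v) = (cn u·cn v − sn u·sn v·dn u·dn v)/D = -0.4463217801234856/0.4494957477681361 = -0.9929388260947739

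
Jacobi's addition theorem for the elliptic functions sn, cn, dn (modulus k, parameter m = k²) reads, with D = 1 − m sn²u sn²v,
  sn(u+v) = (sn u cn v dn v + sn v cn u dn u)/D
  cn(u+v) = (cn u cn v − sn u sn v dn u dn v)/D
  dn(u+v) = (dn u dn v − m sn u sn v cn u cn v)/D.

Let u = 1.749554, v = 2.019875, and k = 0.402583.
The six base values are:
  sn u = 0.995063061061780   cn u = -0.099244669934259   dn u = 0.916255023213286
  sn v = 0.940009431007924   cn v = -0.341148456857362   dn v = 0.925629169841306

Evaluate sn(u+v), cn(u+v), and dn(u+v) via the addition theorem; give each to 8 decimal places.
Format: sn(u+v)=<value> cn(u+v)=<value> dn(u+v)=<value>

sn(u+v)=-0.46573795 cn(u+v)=-0.88492269 dn(u+v)=0.98226495

m = k² = 0.162073071889
D = 1 − m·sn²u·sn²v = 0.8581999139051144
sn(u+v) = (sn u·cn v·dn v + sn v·cn u·dn u)/D = -0.3996962706365402/0.8581999139051144 = -0.4657379523819575
cn(u+v) = (cn u·cn v − sn u·sn v·dn u·dn v)/D = -0.7594405727020301/0.8581999139051144 = -0.8849226857251776
dn(u+v) = (dn u·dn v − m·sn u·sn v·cn u·cn v)/D = 0.8429796953982846/0.8581999139051144 = 0.9822649498558297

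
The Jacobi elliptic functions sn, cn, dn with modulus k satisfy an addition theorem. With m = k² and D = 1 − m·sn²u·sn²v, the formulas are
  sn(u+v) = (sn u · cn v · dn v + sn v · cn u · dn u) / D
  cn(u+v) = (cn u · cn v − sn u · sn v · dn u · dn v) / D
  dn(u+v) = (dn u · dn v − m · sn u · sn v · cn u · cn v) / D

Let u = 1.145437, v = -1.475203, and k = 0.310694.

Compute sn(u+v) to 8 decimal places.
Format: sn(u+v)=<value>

sn(u+v)=-0.32328774

sn u = 0.903074084710861, cn u = 0.4294848047645464, dn u = 0.9598307309782278
sn v = -0.9916871552531084, cn v = 0.1286723983844135, dn v = 0.9513503341203512
m = k² = 0.096530761636
D = 1 − m·sn²u·sn²v = 0.9225784488394273
sn(u+v) = (sn u·cn v·dn v + sn v·cn u·dn u)/D = -0.2982583047892958/0.9225784488394273 = -0.3232877433507088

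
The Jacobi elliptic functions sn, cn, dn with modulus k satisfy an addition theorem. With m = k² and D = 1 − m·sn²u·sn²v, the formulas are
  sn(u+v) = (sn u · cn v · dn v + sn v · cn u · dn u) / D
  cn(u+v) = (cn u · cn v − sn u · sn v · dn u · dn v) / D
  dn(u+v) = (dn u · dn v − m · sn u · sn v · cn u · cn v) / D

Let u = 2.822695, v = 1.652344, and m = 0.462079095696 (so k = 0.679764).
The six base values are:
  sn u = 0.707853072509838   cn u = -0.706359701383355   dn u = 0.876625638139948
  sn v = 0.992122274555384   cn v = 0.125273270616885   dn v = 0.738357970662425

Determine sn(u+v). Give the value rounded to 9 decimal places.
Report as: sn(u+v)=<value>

m = k² = 0.462079095696
D = 1 − m·sn²u·sn²v = 0.7721059611889863
sn(u+v) = (sn u·cn v·dn v + sn v·cn u·dn u)/D = -0.5488610894154719/0.7721059611889863 = -0.7108623906623727

sn(u+v)=-0.710862391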